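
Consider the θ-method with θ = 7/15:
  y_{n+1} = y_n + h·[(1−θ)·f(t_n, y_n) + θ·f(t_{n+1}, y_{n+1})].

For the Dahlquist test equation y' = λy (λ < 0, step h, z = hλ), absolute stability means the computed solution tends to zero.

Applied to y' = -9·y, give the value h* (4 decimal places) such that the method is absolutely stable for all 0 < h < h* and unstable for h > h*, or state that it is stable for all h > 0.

Set f=λy, z=hλ:
  y_{n+1} = y_n + z·[8/15·y_n + 7/15·y_{n+1}] ⇒ (1 − 7/15z)y_{n+1} = (1 + 8/15z)y_n
  Hence R(z) = (1 + 8/15z)/(1 − 7/15z).

Solve |R(x)|<1 on ℝ⁻.
x=-1.4: |R|=0.1532
R=−1: 1+8/15x = −1+7/15x ⇒ -1/15x=2 ⇒ x=2/(-1/15)=-30.0000
Confirm numerically:
  x=-20.456: |R|=0.93967 <1
  x=-19.412: |R|=0.92983 <1
  x=-18.247: |R|=0.91766 <1
  x=-30.459: |R|=1.00201 >1
  x=-30.150: |R|=1.00066 >1
So |R|<1 on (-30.0000, 0).

(-30.0000,0); λ=-9 ⇒ h* = (30)/9 = 3.3333.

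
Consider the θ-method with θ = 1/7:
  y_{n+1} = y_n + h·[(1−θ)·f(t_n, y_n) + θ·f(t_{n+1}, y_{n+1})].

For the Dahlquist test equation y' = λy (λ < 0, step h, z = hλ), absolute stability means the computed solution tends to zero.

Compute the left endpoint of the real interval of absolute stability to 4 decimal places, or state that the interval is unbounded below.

Set f=λy, z=hλ:
  y_{n+1} = y_n + z·[6/7·y_n + 1/7·y_{n+1}] ⇒ (1 − 1/7z)y_{n+1} = (1 + 6/7z)y_n
  Hence R(z) = (1 + 6/7z)/(1 − 1/7z).

Boundary: |R(x)|=1, x<0.
x=-0.87: |R|=0.2262
R=−1: 1+6/7x = −1+1/7x ⇒ -5/7x=2 ⇒ x=2/(-5/7)=-2.8000
Confirm numerically:
  x=-1.934: |R|=0.51533 <1
  x=-1.476: |R|=0.21897 <1
  x=-1.452: |R|=0.20256 <1
  x=-3.379: |R|=1.27893 >1
  x=-2.995: |R|=1.09755 >1
Interval (-2.8000, 0).

z* = -2.8000.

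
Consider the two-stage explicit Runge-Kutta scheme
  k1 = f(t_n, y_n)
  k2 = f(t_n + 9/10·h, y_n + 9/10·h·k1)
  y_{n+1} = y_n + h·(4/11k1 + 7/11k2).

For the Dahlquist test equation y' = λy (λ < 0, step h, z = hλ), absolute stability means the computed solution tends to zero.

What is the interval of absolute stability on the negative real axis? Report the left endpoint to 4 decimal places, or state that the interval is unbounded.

Set f=λy, z=hλ:
  k1=λy_n ⇒ h·k1=z·y_n;  k2=λ(1+9/10z)y_n ⇒ h·k2=z(1+9/10z)y_n
  y_{n+1}/y_n = 1 + 4/11z + 7/11z(1+9/10z) = 1 + z + 63/110z²
  R(z) = 1 + z + 63/110z².

Find x<0 with |R(x)|<1.
x=-0.67: |R|=0.5871
R=1: x+63/110x²=0 ⇒ x=−110/63=-1.7460; min R=1−1/(4·63/110)=0.5635>−1
Confirm numerically:
  x=-1.237: |R|=0.63937 <1
  x=-0.923: |R|=0.56492 <1
  x=-0.888: |R|=0.56362 <1
  x=-2.279: |R|=1.69565 >1
  x=-1.869: |R|=1.13163 >1
Stable set (-1.7460, 0).

z∈(-1.7460,0).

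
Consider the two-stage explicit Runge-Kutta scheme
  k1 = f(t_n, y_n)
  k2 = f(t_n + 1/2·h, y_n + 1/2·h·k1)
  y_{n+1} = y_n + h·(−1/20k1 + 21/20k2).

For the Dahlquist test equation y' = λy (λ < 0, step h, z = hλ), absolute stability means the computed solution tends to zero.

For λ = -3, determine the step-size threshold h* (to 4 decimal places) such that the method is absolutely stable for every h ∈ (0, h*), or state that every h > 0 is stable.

(-1.9048,0); λ=-3 ⇒ h* = (40/21)/3 = 0.6349.

On y'=λy, z=hλ:
  k1=λy_n ⇒ h·k1=z·y_n;  k2=λ(1+1/2z)y_n ⇒ h·k2=z(1+1/2z)y_n
  y_{n+1}/y_n = 1 − 1/20z + 21/20z(1+1/2z) = 1 + z + 21/40z²
  Hence R(z) = 1 + z + 21/40z².

Boundary: |R(x)|=1, x<0.
x=-0.91: |R|=0.5248
R=1: x+21/40x²=0 ⇒ x=−40/21=-1.9048; min R=1−1/(4·21/40)=0.5238>−1
Confirm numerically:
  x=-1.055: |R|=0.52934 <1
  x=-1.053: |R|=0.52912 <1
  x=-1.042: |R|=0.52803 <1
  x=-0.830: |R|=0.53167 <1
  x=-2.271: |R|=1.43666 >1
  x=-2.261: |R|=1.42286 >1
Interval (-1.9048, 0).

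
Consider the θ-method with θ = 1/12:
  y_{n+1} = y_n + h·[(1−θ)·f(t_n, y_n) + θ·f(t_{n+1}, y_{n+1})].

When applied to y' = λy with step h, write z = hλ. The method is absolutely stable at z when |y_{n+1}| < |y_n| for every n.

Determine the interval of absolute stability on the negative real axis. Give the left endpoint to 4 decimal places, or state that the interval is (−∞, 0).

z∈(-2.4000,0).

On y'=λy, z=hλ:
  y_{n+1} = y_n + z·[11/12·y_n + 1/12·y_{n+1}] ⇒ (1 − 1/12z)y_{n+1} = (1 + 11/12z)y_n
  so R(z) = (1 + 11/12z)/(1 − 1/12z).

Find x<0 with |R(x)|<1.
x=-1.78: |R|=0.5501
R=−1: 1+11/12x = −1+1/12x ⇒ -5/6x=2 ⇒ x=2/(-5/6)=-2.4000
Confirm numerically:
  x=-1.722: |R|=0.50590 <1
  x=-1.372: |R|=0.23123 <1
  x=-1.339: |R|=0.20459 <1
  x=-1.127: |R|=0.03024 <1
  x=-2.826: |R|=1.28733 >1
  x=-2.776: |R|=1.25447 >1
  x=-2.485: |R|=1.05868 >1
Interval (-2.4000, 0).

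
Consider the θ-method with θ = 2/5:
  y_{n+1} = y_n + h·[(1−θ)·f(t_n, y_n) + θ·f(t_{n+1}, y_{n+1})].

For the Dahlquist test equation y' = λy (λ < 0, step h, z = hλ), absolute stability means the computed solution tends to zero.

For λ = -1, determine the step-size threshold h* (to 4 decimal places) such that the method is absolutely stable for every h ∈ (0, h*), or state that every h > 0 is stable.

(-10.0000,0); λ=-1 ⇒ h* = (10)/1 = 10.0000.

Set f=λy, z=hλ:
  y_{n+1} = y_n + z·[3/5·y_n + 2/5·y_{n+1}] ⇒ (1 − 2/5z)y_{n+1} = (1 + 3/5z)y_n
  so R(z) = (1 + 3/5z)/(1 − 2/5z).

Solve |R(x)|<1 on ℝ⁻.
x=-1.53: |R|=0.0509
R=−1: 1+3/5x = −1+2/5x ⇒ -1/5x=2 ⇒ x=2/(-1/5)=-10.0000
Confirm numerically:
  x=-9.628: |R|=0.98466 <1
  x=-8.407: |R|=0.92697 <1
  x=-6.400: |R|=0.79775 <1
  x=-4.091: |R|=0.55174 <1
  x=-10.370: |R|=1.01437 >1
  x=-10.281: |R|=1.01099 >1
  x=-10.262: |R|=1.01026 >1
Interval (-10.0000, 0).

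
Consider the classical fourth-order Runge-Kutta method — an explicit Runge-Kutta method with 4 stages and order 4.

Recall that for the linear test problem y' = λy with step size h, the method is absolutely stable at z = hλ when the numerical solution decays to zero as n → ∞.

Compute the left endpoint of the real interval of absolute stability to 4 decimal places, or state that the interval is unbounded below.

Test eqn y'=λy, z=hλ:
  order 4, 4-stage ⇒ R(z)=1+z+z^2/2+z^3/6+z^4/24
  (e.g. R(-0.99)=0.37836, |R|=0.37836)

Boundary: |R(x)|=1, x<0.
x=-0.99: |R|=0.3784
|R(-2.96)|=1.2970 |R(-2.53)|=0.6786 |R(-1.24)|=0.3095
Bisect:
  x_lo=-3.5233 |R|=2.8149  x_hi=-0.2840 |R|=0.7527
  mid=-1.90369 |R|=0.30572 →hi
  mid=-2.71351 |R|=0.89706 →hi
  mid=-3.11842 |R|=1.62993 →lo
  mid=-2.91596 |R|=1.21556 →lo
  mid=-2.81474 |R|=1.04530 →lo
  mid=-2.76412 |R|=0.96855 →hi
  mid=-2.78943 |R|=1.00625 →lo
  mid=-2.77678 |R|=0.98723 →hi
  mid=-2.78310 |R|=0.99670 →hi
  ...
  [-2.78547,-2.78528] ⇒ x*=-2.7853
Interval (-2.7853, 0).

left endpoint -2.7853.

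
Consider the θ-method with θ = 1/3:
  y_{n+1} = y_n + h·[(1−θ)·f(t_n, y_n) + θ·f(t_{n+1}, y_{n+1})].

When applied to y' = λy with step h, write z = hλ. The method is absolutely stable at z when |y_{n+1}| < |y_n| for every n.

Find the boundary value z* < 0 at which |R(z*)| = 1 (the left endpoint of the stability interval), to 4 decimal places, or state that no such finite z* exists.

z* = -6.0000.

Set f=λy, z=hλ:
  y_{n+1} = y_n + z·[2/3·y_n + 1/3·y_{n+1}] ⇒ (1 − 1/3z)y_{n+1} = (1 + 2/3z)y_n
  R(z) = (1 + 2/3z)/(1 − 1/3z).

Boundary: |R(x)|=1, x<0.
x=-1.07: |R|=0.2113
R=−1: 1+2/3x = −1+1/3x ⇒ -1/3x=2 ⇒ x=2/(-1/3)=-6.0000
Confirm numerically:
  x=-4.517: |R|=0.80271 <1
  x=-4.286: |R|=0.76475 <1
  x=-2.484: |R|=0.35886 <1
  x=-2.432: |R|=0.34315 <1
  x=-6.476: |R|=1.05023 >1
  x=-6.461: |R|=1.04873 >1
Interval (-6.0000, 0).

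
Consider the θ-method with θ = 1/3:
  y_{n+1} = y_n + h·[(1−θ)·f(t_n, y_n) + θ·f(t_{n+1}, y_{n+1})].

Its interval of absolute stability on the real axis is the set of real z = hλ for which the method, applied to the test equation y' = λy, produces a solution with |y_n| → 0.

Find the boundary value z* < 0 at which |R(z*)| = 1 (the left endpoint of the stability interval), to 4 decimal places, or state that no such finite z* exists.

z* = -6.0000.

On y'=λy, z=hλ:
  y_{n+1} = y_n + z·[2/3·y_n + 1/3·y_{n+1}] ⇒ (1 − 1/3z)y_{n+1} = (1 + 2/3z)y_n
  so R(z) = (1 + 2/3z)/(1 − 1/3z).

Find x<0 with |R(x)|<1.
x=-0.73: |R|=0.4129
R=−1: 1+2/3x = −1+1/3x ⇒ -1/3x=2 ⇒ x=2/(-1/3)=-6.0000
Confirm numerically:
  x=-5.338: |R|=0.92060 <1
  x=-5.162: |R|=0.89733 <1
  x=-3.587: |R|=0.63367 <1
  x=-2.943: |R|=0.48561 <1
  x=-6.320: |R|=1.03433 >1
  x=-6.287: |R|=1.03090 >1
Interval (-6.0000, 0).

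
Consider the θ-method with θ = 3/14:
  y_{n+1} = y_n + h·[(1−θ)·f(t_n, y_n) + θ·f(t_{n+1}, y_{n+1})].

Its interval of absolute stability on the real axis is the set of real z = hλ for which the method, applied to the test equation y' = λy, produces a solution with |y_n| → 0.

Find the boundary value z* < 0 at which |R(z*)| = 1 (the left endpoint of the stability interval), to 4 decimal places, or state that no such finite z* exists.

left endpoint -3.5000.

With y'=λy (z=hλ):
  y_{n+1} = y_n + z·[11/14·y_n + 3/14·y_{n+1}] ⇒ (1 − 3/14z)y_{n+1} = (1 + 11/14z)y_n
  ⇒ R(z) = (1 + 11/14z)/(1 − 3/14z).

Need |R(x)|<1, x<0.
x=-1.62: |R|=0.2025
R=−1: 1+11/14x = −1+3/14x ⇒ -4/7x=2 ⇒ x=2/(-4/7)=-3.5000
Confirm numerically:
  x=-3.344: |R|=0.94807 <1
  x=-3.206: |R|=0.90041 <1
  x=-2.990: |R|=0.82238 <1
  x=-1.526: |R|=0.14996 <1
  x=-3.865: |R|=1.11408 >1
  x=-3.698: |R|=1.06312 >1
So |R|<1 on (-3.5000, 0).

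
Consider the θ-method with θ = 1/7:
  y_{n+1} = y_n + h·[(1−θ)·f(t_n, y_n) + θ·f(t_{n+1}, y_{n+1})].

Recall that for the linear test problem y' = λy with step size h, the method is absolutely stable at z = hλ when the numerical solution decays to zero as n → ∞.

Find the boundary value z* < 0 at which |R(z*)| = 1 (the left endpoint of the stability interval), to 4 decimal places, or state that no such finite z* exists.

left endpoint -2.8000.

With y'=λy (z=hλ):
  y_{n+1} = y_n + z·[6/7·y_n + 1/7·y_{n+1}] ⇒ (1 − 1/7z)y_{n+1} = (1 + 6/7z)y_n
  Hence R(z) = (1 + 6/7z)/(1 − 1/7z).

Need |R(x)|<1, x<0.
x=-1.1: |R|=0.0494
R=−1: 1+6/7x = −1+1/7x ⇒ -5/7x=2 ⇒ x=2/(-5/7)=-2.8000
Confirm numerically:
  x=-1.944: |R|=0.52147 <1
  x=-1.759: |R|=0.40575 <1
  x=-1.387: |R|=0.15762 <1
  x=-1.185: |R|=0.01344 <1
  x=-3.220: |R|=1.20548 >1
  x=-3.151: |R|=1.17289 >1
So |R|<1 on (-2.8000, 0).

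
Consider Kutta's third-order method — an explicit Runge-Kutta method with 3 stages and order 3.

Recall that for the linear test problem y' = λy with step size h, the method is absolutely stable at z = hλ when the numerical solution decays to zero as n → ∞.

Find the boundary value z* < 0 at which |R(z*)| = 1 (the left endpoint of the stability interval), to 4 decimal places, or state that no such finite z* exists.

left endpoint -2.5127.

Set f=λy, z=hλ:
  order 3, 3-stage ⇒ R(z)=1+z+z^2/2+z^3/6
  (e.g. R(-1.69)=-0.06642, |R|=0.06642)

Find x<0 with |R(x)|<1.
x=-1.69: |R|=0.0664
|R(-2.51)|=0.9955 |R(-2.44)|=0.8843 |R(-1.13)|=0.2680
Bisect:
  x_lo=-2.9799 |R|=1.9501  x_hi=-0.1729 |R|=0.8412
  mid=-1.57640 |R|=0.01321 →hi
  mid=-2.27815 |R|=0.65375 →hi
  mid=-2.62902 |R|=1.20167 →lo
  mid=-2.45358 |R|=0.90534 →hi
  mid=-2.54130 |R|=1.04757 →lo
  mid=-2.49744 |R|=0.97502 →hi
  mid=-2.51937 |R|=1.01093 →lo
  ...
  [-2.51286,-2.51269] ⇒ x*=-2.5127
Stable set (-2.5127, 0).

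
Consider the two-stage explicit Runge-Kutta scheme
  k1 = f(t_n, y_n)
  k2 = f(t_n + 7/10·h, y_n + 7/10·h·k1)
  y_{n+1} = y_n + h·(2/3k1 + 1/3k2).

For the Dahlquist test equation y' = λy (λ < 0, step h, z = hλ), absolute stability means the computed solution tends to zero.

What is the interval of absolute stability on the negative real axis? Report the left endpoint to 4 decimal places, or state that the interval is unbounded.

z∈(-4.2857,0).

On y'=λy, z=hλ:
  k1=λy_n ⇒ h·k1=z·y_n;  k2=λ(1+7/10z)y_n ⇒ h·k2=z(1+7/10z)y_n
  y_{n+1}/y_n = 1 + 2/3z + 1/3z(1+7/10z) = 1 + z + 7/30z²
  ⇒ R(z) = 1 + z + 7/30z².

Solve |R(x)|<1 on ℝ⁻.
x=-1.04: |R|=0.2124
R=1: x+7/30x²=0 ⇒ x=−30/7=-4.2857; min R=1−1/(4·7/30)=-0.0714>−1
Confirm numerically:
  x=-4.245: |R|=0.95967 <1
  x=-3.473: |R|=0.34140 <1
  x=-3.406: |R|=0.30086 <1
  x=-1.788: |R|=0.04205 <1
  x=-4.816: |R|=1.59590 >1
  x=-4.744: |R|=1.50729 >1
  x=-4.668: |R|=1.41639 >1
Interval (-4.2857, 0).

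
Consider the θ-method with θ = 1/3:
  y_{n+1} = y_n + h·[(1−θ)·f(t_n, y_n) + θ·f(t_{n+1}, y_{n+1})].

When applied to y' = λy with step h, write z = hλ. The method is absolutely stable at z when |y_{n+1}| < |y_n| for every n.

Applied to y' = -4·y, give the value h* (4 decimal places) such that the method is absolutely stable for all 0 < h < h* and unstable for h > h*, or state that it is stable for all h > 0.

Test eqn y'=λy, z=hλ:
  y_{n+1} = y_n + z·[2/3·y_n + 1/3·y_{n+1}] ⇒ (1 − 1/3z)y_{n+1} = (1 + 2/3z)y_n
  ⇒ R(z) = (1 + 2/3z)/(1 − 1/3z).

Find x<0 with |R(x)|<1.
x=-1.77: |R|=0.1132
R=−1: 1+2/3x = −1+1/3x ⇒ -1/3x=2 ⇒ x=2/(-1/3)=-6.0000
Confirm numerically:
  x=-4.983: |R|=0.87260 <1
  x=-4.534: |R|=0.80542 <1
  x=-4.476: |R|=0.79615 <1
  x=-2.569: |R|=0.38391 <1
  x=-6.482: |R|=1.05083 >1
  x=-6.365: |R|=1.03897 >1
  x=-6.104: |R|=1.01142 >1
Stable set (-6.0000, 0).

(-6.0000,0); λ=-4 ⇒ h* = (6)/4 = 1.5000.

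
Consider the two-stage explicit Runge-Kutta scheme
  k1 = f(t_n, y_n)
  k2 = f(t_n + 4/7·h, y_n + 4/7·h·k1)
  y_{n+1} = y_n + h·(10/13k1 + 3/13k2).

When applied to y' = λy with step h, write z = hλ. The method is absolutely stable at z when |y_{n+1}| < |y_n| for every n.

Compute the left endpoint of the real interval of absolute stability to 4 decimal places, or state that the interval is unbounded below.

On y'=λy, z=hλ:
  k1=λy_n ⇒ h·k1=z·y_n;  k2=λ(1+4/7z)y_n ⇒ h·k2=z(1+4/7z)y_n
  y_{n+1}/y_n = 1 + 10/13z + 3/13z(1+4/7z) = 1 + z + 12/91z²
  so R(z) = 1 + z + 12/91z².

Boundary: |R(x)|=1, x<0.
x=-1.24: |R|=0.0372
R=1: x+12/91x²=0 ⇒ x=−91/12=-7.5833; min R=1−1/(4·12/91)=-0.8958>−1
Confirm numerically:
  x=-5.423: |R|=0.54490 <1
  x=-3.785: |R|=0.89583 <1
  x=-3.134: |R|=0.83880 <1
  x=-8.146: |R|=1.60442 >1
  x=-7.791: |R|=1.21335 >1
So |R|<1 on (-7.5833, 0).

z* = -7.5833.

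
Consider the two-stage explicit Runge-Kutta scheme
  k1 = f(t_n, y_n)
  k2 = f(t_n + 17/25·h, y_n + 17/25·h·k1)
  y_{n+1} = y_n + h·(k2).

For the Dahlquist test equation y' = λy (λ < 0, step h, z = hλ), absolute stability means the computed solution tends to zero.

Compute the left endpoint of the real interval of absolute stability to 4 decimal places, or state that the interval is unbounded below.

left endpoint -1.4706.

Test eqn y'=λy, z=hλ:
  k1=λy_n ⇒ h·k1=z·y_n;  k2=λ(1+17/25z)y_n ⇒ h·k2=z(1+17/25z)y_n
  y_{n+1}/y_n = 1 + z(1+17/25z) = 1 + z + 17/25z²
  ⇒ R(z) = 1 + z + 17/25z².

Need |R(x)|<1, x<0.
x=-0.72: |R|=0.6325
R=1: x+17/25x²=0 ⇒ x=−25/17=-1.4706; min R=1−1/(4·17/25)=0.6324>−1
Confirm numerically:
  x=-1.232: |R|=0.80012 <1
  x=-1.198: |R|=0.77794 <1
  x=-0.656: |R|=0.63663 <1
  x=-1.982: |R|=1.68926 >1
  x=-1.717: |R|=1.28770 >1
  x=-1.498: |R|=1.02792 >1
So |R|<1 on (-1.4706, 0).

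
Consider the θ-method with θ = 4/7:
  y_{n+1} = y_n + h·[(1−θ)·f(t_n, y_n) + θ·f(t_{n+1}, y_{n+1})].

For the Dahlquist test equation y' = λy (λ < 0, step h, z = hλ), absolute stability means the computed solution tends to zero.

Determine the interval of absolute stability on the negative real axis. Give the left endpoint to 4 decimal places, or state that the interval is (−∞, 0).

unbounded; (−∞, 0).

Set f=λy, z=hλ:
  y_{n+1} = y_n + z·[3/7·y_n + 4/7·y_{n+1}] ⇒ (1 − 4/7z)y_{n+1} = (1 + 3/7z)y_n
  so R(z) = (1 + 3/7z)/(1 − 4/7z).

Find x<0 with |R(x)|<1.
x=-0.98: |R|=0.3718
x=-2: |R|=0.0667
x=-10: |R|=0.4894
x=-100: |R|=0.7199
θ=4/7≥1/2 ⇒ |1+3/7x|<|1−4/7x| ∀x<0 ⇒ interval (−∞,0).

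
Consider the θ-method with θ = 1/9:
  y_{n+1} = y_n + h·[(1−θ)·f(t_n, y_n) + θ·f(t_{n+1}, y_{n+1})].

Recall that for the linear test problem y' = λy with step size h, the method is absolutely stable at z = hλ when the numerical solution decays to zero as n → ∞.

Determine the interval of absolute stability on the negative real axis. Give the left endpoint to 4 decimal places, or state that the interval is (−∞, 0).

Test eqn y'=λy, z=hλ:
  y_{n+1} = y_n + z·[8/9·y_n + 1/9·y_{n+1}] ⇒ (1 − 1/9z)y_{n+1} = (1 + 8/9z)y_n
  Hence R(z) = (1 + 8/9z)/(1 − 1/9z).

Boundary: |R(x)|=1, x<0.
x=-1.06: |R|=0.0517
R=−1: 1+8/9x = −1+1/9x ⇒ -7/9x=2 ⇒ x=2/(-7/9)=-2.5714
Confirm numerically:
  x=-2.170: |R|=0.74843 <1
  x=-1.701: |R|=0.43061 <1
  x=-1.507: |R|=0.29085 <1
  x=-3.033: |R|=1.26851 >1
  x=-2.617: |R|=1.02746 >1
Interval (-2.5714, 0).

z∈(-2.5714,0).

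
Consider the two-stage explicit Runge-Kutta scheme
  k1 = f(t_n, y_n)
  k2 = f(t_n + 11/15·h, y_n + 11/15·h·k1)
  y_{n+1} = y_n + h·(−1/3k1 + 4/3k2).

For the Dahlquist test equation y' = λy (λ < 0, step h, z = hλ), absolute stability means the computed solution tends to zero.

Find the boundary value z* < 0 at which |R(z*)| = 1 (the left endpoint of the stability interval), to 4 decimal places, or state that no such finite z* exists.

Test eqn y'=λy, z=hλ:
  k1=λy_n ⇒ h·k1=z·y_n;  k2=λ(1+11/15z)y_n ⇒ h·k2=z(1+11/15z)y_n
  y_{n+1}/y_n = 1 − 1/3z + 4/3z(1+11/15z) = 1 + z + 44/45z²
  Hence R(z) = 1 + z + 44/45z².

Find x<0 with |R(x)|<1.
x=-1.72: |R|=2.1727
R=1: x+44/45x²=0 ⇒ x=−45/44=-1.0227; min R=1−1/(4·44/45)=0.7443>−1
Confirm numerically:
  x=-0.981: |R|=0.95998 <1
  x=-0.816: |R|=0.83506 <1
  x=-0.798: |R|=0.82465 <1
  x=-0.785: |R|=0.81753 <1
  x=-1.581: |R|=1.86302 >1
  x=-1.496: |R|=1.69228 >1
  x=-1.110: |R|=1.09472 >1
Interval (-1.0227, 0).

z* = -1.0227.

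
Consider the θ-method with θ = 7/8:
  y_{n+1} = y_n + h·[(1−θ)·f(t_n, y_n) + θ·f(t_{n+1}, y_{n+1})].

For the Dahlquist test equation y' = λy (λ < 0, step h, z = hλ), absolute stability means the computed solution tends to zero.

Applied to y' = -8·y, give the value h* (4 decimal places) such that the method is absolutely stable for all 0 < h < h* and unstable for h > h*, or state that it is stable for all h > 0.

(−∞, 0) — no finite endpoint. Any h>0 works for λ=-8.

With y'=λy (z=hλ):
  y_{n+1} = y_n + z·[1/8·y_n + 7/8·y_{n+1}] ⇒ (1 − 7/8z)y_{n+1} = (1 + 1/8z)y_n
  R(z) = (1 + 1/8z)/(1 − 7/8z).

Boundary: |R(x)|=1, x<0.
x=-0.86: |R|=0.5093
x=-2: |R|=0.2727
x=-10: |R|=0.0256
x=-100: |R|=0.1299
θ=7/8≥1/2 ⇒ |1+1/8x|<|1−7/8x| ∀x<0 ⇒ interval (−∞,0).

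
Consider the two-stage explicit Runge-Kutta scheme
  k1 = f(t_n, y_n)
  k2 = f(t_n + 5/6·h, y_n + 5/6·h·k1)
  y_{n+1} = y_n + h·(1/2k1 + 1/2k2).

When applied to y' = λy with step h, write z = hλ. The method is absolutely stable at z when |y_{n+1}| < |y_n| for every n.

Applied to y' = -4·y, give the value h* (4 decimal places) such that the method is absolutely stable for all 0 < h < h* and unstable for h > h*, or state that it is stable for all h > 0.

Set f=λy, z=hλ:
  k1=λy_n ⇒ h·k1=z·y_n;  k2=λ(1+5/6z)y_n ⇒ h·k2=z(1+5/6z)y_n
  y_{n+1}/y_n = 1 + 1/2z + 1/2z(1+5/6z) = 1 + z + 5/12z²
  R(z) = 1 + z + 5/12z².

Need |R(x)|<1, x<0.
x=-0.46: |R|=0.6282
R=1: x+5/12x²=0 ⇒ x=−12/5=-2.4000; min R=1−1/(4·5/12)=0.4000>−1
Confirm numerically:
  x=-2.369: |R|=0.96940 <1
  x=-2.129: |R|=0.75960 <1
  x=-1.642: |R|=0.48140 <1
  x=-2.547: |R|=1.15600 >1
  x=-2.457: |R|=1.05835 >1
Stable set (-2.4000, 0).

(-2.4000,0); λ=-4 ⇒ h* = (12/5)/4 = 0.6000.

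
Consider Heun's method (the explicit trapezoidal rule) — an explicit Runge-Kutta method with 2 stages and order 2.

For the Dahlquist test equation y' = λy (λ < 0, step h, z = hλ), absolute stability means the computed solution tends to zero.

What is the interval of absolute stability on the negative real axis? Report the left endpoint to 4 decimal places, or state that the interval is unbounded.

(-2.0000, 0).

Set f=λy, z=hλ:
  order 2, 2-stage ⇒ R(z)=1+z+z^2/2
  (e.g. R(-1.11)=0.50605, |R|=0.50605)

Find x<0 with |R(x)|<1.
x=-1.11: |R|=0.5060
|R(-0.95)|=0.5012 |R(-0.86)|=0.5098
Bisect:
  x_lo=-2.7683 |R|=2.0634  x_hi=-0.1606 |R|=0.8523
  mid=-1.46445 |R|=0.60786 →hi
  mid=-2.11636 |R|=1.12313 →lo
  mid=-1.79041 |R|=0.81237 →hi
  mid=-1.95339 |R|=0.95447 →hi
  mid=-2.03487 |R|=1.03548 →lo
  mid=-1.99413 |R|=0.99415 →hi
  mid=-2.01450 |R|=1.01461 →lo
  mid=-2.00432 |R|=1.00433 →lo
  ...
  [-2.00002,-1.99986] ⇒ x*=-2.0000
Interval (-2.0000, 0).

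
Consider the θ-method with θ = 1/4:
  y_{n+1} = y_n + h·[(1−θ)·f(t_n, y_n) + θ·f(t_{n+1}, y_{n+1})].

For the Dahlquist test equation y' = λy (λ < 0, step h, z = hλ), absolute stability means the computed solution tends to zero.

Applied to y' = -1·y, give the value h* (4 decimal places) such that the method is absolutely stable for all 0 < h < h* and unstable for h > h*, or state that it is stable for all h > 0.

On y'=λy, z=hλ:
  y_{n+1} = y_n + z·[3/4·y_n + 1/4·y_{n+1}] ⇒ (1 − 1/4z)y_{n+1} = (1 + 3/4z)y_n
  R(z) = (1 + 3/4z)/(1 − 1/4z).

Boundary: |R(x)|=1, x<0.
x=-0.9: |R|=0.2653
R=−1: 1+3/4x = −1+1/4x ⇒ -1/2x=2 ⇒ x=2/(-1/2)=-4.0000
Confirm numerically:
  x=-3.869: |R|=0.96670 <1
  x=-2.078: |R|=0.36756 <1
  x=-2.069: |R|=0.36365 <1
  x=-1.687: |R|=0.18657 <1
  x=-4.558: |R|=1.13040 >1
  x=-4.081: |R|=1.02005 >1
So |R|<1 on (-4.0000, 0).

(-4.0000,0); λ=-1 ⇒ h* = (4)/1 = 4.0000.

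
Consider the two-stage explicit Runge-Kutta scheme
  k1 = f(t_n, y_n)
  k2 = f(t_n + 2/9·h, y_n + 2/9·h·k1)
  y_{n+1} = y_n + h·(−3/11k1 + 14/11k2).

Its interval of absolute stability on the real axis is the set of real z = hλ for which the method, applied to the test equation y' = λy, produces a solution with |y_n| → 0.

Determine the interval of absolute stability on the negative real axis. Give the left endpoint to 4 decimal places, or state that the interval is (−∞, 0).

(-3.5357, 0).

With y'=λy (z=hλ):
  k1=λy_n ⇒ h·k1=z·y_n;  k2=λ(1+2/9z)y_n ⇒ h·k2=z(1+2/9z)y_n
  y_{n+1}/y_n = 1 − 3/11z + 14/11z(1+2/9z) = 1 + z + 28/99z²
  so R(z) = 1 + z + 28/99z².

Find x<0 with |R(x)|<1.
x=-0.68: |R|=0.4508
R=1: x+28/99x²=0 ⇒ x=−99/28=-3.5357; min R=1−1/(4·28/99)=0.1161>−1
Confirm numerically:
  x=-2.969: |R|=0.52412 <1
  x=-2.222: |R|=0.17440 <1
  x=-2.127: |R|=0.15255 <1
  x=-1.852: |R|=0.11807 <1
  x=-4.114: |R|=1.67287 >1
  x=-3.817: |R|=1.30366 >1
  x=-3.694: |R|=1.16537 >1
So |R|<1 on (-3.5357, 0).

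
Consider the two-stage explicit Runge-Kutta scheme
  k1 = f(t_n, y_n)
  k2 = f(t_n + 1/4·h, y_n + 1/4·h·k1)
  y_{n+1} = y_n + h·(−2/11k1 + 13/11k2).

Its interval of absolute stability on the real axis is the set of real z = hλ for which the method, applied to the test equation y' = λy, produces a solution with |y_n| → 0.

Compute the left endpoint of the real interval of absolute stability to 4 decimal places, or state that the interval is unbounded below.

z* = -3.3846.

Set f=λy, z=hλ:
  k1=λy_n ⇒ h·k1=z·y_n;  k2=λ(1+1/4z)y_n ⇒ h·k2=z(1+1/4z)y_n
  y_{n+1}/y_n = 1 − 2/11z + 13/11z(1+1/4z) = 1 + z + 13/44z²
  ⇒ R(z) = 1 + z + 13/44z².

Boundary: |R(x)|=1, x<0.
x=-1.52: |R|=0.1626
R=1: x+13/44x²=0 ⇒ x=−44/13=-3.3846; min R=1−1/(4·13/44)=0.1538>−1
Confirm numerically:
  x=-3.003: |R|=0.66141 <1
  x=-2.098: |R|=0.20247 <1
  x=-1.886: |R|=0.16493 <1
  x=-3.828: |R|=1.50147 >1
  x=-3.615: |R|=1.24607 >1
Stable set (-3.3846, 0).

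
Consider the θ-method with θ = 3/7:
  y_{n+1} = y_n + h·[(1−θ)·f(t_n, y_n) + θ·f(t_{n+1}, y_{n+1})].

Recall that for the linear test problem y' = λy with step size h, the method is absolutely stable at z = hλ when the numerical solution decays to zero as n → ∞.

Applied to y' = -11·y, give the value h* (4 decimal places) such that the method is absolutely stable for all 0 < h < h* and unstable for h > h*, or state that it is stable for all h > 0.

(-14.0000,0); λ=-11 ⇒ h* = (14)/11 = 1.2727.

Set f=λy, z=hλ:
  y_{n+1} = y_n + z·[4/7·y_n + 3/7·y_{n+1}] ⇒ (1 − 3/7z)y_{n+1} = (1 + 4/7z)y_n
  so R(z) = (1 + 4/7z)/(1 − 3/7z).

Find x<0 with |R(x)|<1.
x=-0.39: |R|=0.6659
R=−1: 1+4/7x = −1+3/7x ⇒ -1/7x=2 ⇒ x=2/(-1/7)=-14.0000
Confirm numerically:
  x=-12.181: |R|=0.95823 <1
  x=-9.387: |R|=0.86880 <1
  x=-8.331: |R|=0.82280 <1
  x=-14.513: |R|=1.01015 >1
  x=-14.424: |R|=1.00843 >1
  x=-14.198: |R|=1.00399 >1
Stable set (-14.0000, 0).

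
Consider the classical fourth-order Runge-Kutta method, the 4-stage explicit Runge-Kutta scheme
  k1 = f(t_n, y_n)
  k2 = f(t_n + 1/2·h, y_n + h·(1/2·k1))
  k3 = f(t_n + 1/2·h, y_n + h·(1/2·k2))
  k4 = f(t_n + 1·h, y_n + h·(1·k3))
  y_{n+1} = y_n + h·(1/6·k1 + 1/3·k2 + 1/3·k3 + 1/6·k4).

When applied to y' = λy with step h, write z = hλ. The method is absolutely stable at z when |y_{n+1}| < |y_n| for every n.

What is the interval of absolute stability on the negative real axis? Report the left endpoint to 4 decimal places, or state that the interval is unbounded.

Test eqn y'=λy, z=hλ:
  order 4, 4-stage ⇒ R(z)=1+z+z^2/2+z^3/6+z^4/24
  (e.g. R(-1)=0.37500, |R|=0.37500)

Find x<0 with |R(x)|<1.
x=-1: |R|=0.3750
|R(-3.18)|=1.7775 |R(-2.67)|=0.8396 |R(-1.81)|=0.2870
Bisect:
  x_lo=-3.6183 |R|=3.1745  x_hi=-0.2014 |R|=0.8176
  mid=-1.90986 |R|=0.30723 →hi
  mid=-2.76410 |R|=0.96851 →hi
  mid=-3.19122 |R|=1.80552 →lo
  mid=-2.97766 |R|=1.33093 →lo
  mid=-2.87088 |R|=1.13689 →lo
  mid=-2.81749 |R|=1.04963 →lo
  mid=-2.79079 |R|=1.00832 →lo
  mid=-2.77744 |R|=0.98823 →hi
  mid=-2.78412 |R|=0.99823 →hi
  mid=-2.78746 |R|=1.00326 →lo
  ...
  [-2.78537,-2.78516] ⇒ x*=-2.7853
Stable set (-2.7853, 0).

z∈(-2.7853,0).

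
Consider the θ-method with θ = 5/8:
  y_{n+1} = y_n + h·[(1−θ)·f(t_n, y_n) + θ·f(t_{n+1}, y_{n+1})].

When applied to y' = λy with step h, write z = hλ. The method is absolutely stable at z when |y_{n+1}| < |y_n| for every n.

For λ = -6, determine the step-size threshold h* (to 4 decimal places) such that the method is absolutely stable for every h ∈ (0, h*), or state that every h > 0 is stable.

unbounded; (−∞, 0). Any h>0 works for λ=-6.

Test eqn y'=λy, z=hλ:
  y_{n+1} = y_n + z·[3/8·y_n + 5/8·y_{n+1}] ⇒ (1 − 5/8z)y_{n+1} = (1 + 3/8z)y_n
  ⇒ R(z) = (1 + 3/8z)/(1 − 5/8z).

Solve |R(x)|<1 on ℝ⁻.
x=-1.17: |R|=0.3242
x=-2: |R|=0.1111
x=-10: |R|=0.3793
x=-100: |R|=0.5748
θ=5/8≥1/2 ⇒ |1+3/8x|<|1−5/8x| ∀x<0 ⇒ unbounded interval.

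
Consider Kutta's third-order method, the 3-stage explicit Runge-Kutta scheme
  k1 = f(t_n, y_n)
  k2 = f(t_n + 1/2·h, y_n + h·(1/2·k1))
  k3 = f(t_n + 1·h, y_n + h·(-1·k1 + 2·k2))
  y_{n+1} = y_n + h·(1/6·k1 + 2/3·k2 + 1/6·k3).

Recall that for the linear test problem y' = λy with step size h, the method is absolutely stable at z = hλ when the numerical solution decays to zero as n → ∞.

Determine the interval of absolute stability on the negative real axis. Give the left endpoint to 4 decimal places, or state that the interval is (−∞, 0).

With y'=λy (z=hλ):
  order 3, 3-stage ⇒ R(z)=1+z+z^2/2+z^3/6
  (e.g. R(-1.28)=0.18967, |R|=0.18967)

Solve |R(x)|<1 on ℝ⁻.
x=-1.28: |R|=0.1897
|R(-2.68)|=1.2969 |R(-2.52)|=1.0120 |R(-0.64)|=0.5211
Bisect:
  x_lo=-3.1105 |R|=2.2886  x_hi=-0.1531 |R|=0.8580
  mid=-1.63180 |R|=0.02460 →hi
  mid=-2.37114 |R|=0.78186 →hi
  mid=-2.74081 |R|=1.41629 →lo
  mid=-2.55597 |R|=1.07250 →lo
  mid=-2.46356 |R|=0.92093 →hi
  mid=-2.50976 |R|=0.99510 →hi
  mid=-2.53287 |R|=1.03339 →lo
  mid=-2.52132 |R|=1.01415 →lo
  ...
  [-2.51283,-2.51265] ⇒ x*=-2.5127
Stable set (-2.5127, 0).

z∈(-2.5127,0).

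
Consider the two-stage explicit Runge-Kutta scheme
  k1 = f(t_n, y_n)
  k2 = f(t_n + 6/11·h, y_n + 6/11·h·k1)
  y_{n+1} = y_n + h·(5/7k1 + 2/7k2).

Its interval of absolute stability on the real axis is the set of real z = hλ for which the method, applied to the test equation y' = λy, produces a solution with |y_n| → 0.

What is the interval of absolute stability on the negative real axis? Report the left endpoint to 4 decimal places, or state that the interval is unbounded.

(-6.4167, 0).

On y'=λy, z=hλ:
  k1=λy_n ⇒ h·k1=z·y_n;  k2=λ(1+6/11z)y_n ⇒ h·k2=z(1+6/11z)y_n
  y_{n+1}/y_n = 1 + 5/7z + 2/7z(1+6/11z) = 1 + z + 12/77z²
  ⇒ R(z) = 1 + z + 12/77z².

Find x<0 with |R(x)|<1.
x=-1.17: |R|=0.0433
R=1: x+12/77x²=0 ⇒ x=−77/12=-6.4167; min R=1−1/(4·12/77)=-0.6042>−1
Confirm numerically:
  x=-5.913: |R|=0.53587 <1
  x=-5.739: |R|=0.39390 <1
  x=-4.703: |R|=0.25601 <1
  x=-4.572: |R|=0.31436 <1
  x=-6.622: |R|=1.21190 >1
  x=-6.619: |R|=1.20871 >1
So |R|<1 on (-6.4167, 0).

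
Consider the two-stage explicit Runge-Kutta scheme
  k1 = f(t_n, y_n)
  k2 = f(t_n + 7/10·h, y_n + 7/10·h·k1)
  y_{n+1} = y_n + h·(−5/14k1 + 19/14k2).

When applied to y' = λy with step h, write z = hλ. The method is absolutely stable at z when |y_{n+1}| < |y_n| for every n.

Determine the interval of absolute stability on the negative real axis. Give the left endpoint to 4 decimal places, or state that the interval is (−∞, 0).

z∈(-1.0526,0).

With y'=λy (z=hλ):
  k1=λy_n ⇒ h·k1=z·y_n;  k2=λ(1+7/10z)y_n ⇒ h·k2=z(1+7/10z)y_n
  y_{n+1}/y_n = 1 − 5/14z + 19/14z(1+7/10z) = 1 + z + 19/20z²
  ⇒ R(z) = 1 + z + 19/20z².

Solve |R(x)|<1 on ℝ⁻.
x=-1.5: |R|=1.6375
R=1: x+19/20x²=0 ⇒ x=−20/19=-1.0526; min R=1−1/(4·19/20)=0.7368>−1
Confirm numerically:
  x=-0.990: |R|=0.94110 <1
  x=-0.934: |R|=0.89474 <1
  x=-0.462: |R|=0.74077 <1
  x=-1.588: |R|=1.80766 >1
  x=-1.349: |R|=1.37981 >1
Stable set (-1.0526, 0).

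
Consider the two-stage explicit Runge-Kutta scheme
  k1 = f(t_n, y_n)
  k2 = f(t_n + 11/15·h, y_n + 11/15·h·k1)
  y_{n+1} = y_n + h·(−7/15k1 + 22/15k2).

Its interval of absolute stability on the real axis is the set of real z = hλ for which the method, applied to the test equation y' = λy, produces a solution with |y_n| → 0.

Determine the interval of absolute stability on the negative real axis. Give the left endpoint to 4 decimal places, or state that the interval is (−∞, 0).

On y'=λy, z=hλ:
  k1=λy_n ⇒ h·k1=z·y_n;  k2=λ(1+11/15z)y_n ⇒ h·k2=z(1+11/15z)y_n
  y_{n+1}/y_n = 1 − 7/15z + 22/15z(1+11/15z) = 1 + z + 242/225z²
  ⇒ R(z) = 1 + z + 242/225z².

Find x<0 with |R(x)|<1.
x=-1.61: |R|=2.1779
R=1: x+242/225x²=0 ⇒ x=−225/242=-0.9298; min R=1−1/(4·242/225)=0.7676>−1
Confirm numerically:
  x=-0.643: |R|=0.80169 <1
  x=-0.428: |R|=0.76902 <1
  x=-0.393: |R|=0.77312 <1
  x=-0.386: |R|=0.77425 <1
  x=-1.515: |R|=1.95364 >1
  x=-1.240: |R|=1.41377 >1
Stable set (-0.9298, 0).

z∈(-0.9298,0).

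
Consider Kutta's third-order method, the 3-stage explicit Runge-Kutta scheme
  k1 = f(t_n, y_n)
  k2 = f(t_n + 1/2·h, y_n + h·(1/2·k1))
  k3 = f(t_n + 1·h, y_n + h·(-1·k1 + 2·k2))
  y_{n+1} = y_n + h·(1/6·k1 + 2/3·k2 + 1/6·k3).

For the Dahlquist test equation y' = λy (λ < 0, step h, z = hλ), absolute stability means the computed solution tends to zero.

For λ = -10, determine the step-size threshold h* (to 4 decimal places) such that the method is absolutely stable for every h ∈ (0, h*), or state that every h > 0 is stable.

With y'=λy (z=hλ):
  order 3, 3-stage ⇒ R(z)=1+z+z^2/2+z^3/6
  (e.g. R(-0.78)=0.44511, |R|=0.44511)

Solve |R(x)|<1 on ℝ⁻.
x=-0.78: |R|=0.4451
|R(-2.21)|=0.5669 |R(-1.2)|=0.2320 |R(-0.59)|=0.5498
Bisect:
  x_lo=-3.4082 |R|=3.1985  x_hi=-0.2400 |R|=0.7865
  mid=-1.82411 |R|=0.17201 →hi
  mid=-2.61616 |R|=1.17831 →lo
  mid=-2.22014 |R|=0.57948 →hi
  mid=-2.41815 |R|=0.85109 →hi
  mid=-2.51715 |R|=1.00726 →lo
  mid=-2.46765 |R|=0.92738 →hi
  mid=-2.49240 |R|=0.96686 →hi
  mid=-2.50478 |R|=0.98695 →hi
  ...
  [-2.51290,-2.51271] ⇒ x*=-2.5127
So |R|<1 on (-2.5127, 0).

(-2.5127,0); λ=-10 ⇒ h* = 0.2513.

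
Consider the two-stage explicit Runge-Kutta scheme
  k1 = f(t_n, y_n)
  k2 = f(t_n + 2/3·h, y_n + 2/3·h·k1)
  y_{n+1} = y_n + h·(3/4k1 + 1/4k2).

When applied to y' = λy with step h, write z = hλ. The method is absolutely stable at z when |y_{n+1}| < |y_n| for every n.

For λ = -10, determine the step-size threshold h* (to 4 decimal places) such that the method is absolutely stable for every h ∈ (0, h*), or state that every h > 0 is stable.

Set f=λy, z=hλ:
  k1=λy_n ⇒ h·k1=z·y_n;  k2=λ(1+2/3z)y_n ⇒ h·k2=z(1+2/3z)y_n
  y_{n+1}/y_n = 1 + 3/4z + 1/4z(1+2/3z) = 1 + z + 1/6z²
  Hence R(z) = 1 + z + 1/6z².

Find x<0 with |R(x)|<1.
x=-1.05: |R|=0.1338
R=1: x+1/6x²=0 ⇒ x=−6=-6.0000; min R=1−1/(4·1/6)=-0.5000>−1
Confirm numerically:
  x=-5.951: |R|=0.95140 <1
  x=-4.652: |R|=0.04515 <1
  x=-3.931: |R|=0.35554 <1
  x=-3.136: |R|=0.49692 <1
  x=-6.451: |R|=1.48490 >1
  x=-6.373: |R|=1.39619 >1
Stable set (-6.0000, 0).

(-6.0000,0); λ=-10 ⇒ h* = (6)/10 = 0.6000.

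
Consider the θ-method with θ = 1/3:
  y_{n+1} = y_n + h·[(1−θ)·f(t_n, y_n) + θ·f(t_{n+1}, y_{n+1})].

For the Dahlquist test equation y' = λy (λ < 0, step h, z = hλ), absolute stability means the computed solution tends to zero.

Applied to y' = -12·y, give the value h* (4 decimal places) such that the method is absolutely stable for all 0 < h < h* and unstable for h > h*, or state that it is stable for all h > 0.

On y'=λy, z=hλ:
  y_{n+1} = y_n + z·[2/3·y_n + 1/3·y_{n+1}] ⇒ (1 − 1/3z)y_{n+1} = (1 + 2/3z)y_n
  R(z) = (1 + 2/3z)/(1 − 1/3z).

Boundary: |R(x)|=1, x<0.
x=-1.72: |R|=0.0932
R=−1: 1+2/3x = −1+1/3x ⇒ -1/3x=2 ⇒ x=2/(-1/3)=-6.0000
Confirm numerically:
  x=-4.455: |R|=0.79276 <1
  x=-3.671: |R|=0.65088 <1
  x=-3.465: |R|=0.60789 <1
  x=-3.226: |R|=0.55445 <1
  x=-6.458: |R|=1.04842 >1
  x=-6.386: |R|=1.04113 >1
  x=-6.335: |R|=1.03589 >1
Interval (-6.0000, 0).

(-6.0000,0); λ=-12 ⇒ h* = (6)/12 = 0.5000.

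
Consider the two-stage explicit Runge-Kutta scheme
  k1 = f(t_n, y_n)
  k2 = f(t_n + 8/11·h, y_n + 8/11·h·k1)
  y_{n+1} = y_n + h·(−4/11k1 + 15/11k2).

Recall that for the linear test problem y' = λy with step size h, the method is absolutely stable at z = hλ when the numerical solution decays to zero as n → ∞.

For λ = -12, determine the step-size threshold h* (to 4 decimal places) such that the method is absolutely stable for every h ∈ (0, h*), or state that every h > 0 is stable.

Set f=λy, z=hλ:
  k1=λy_n ⇒ h·k1=z·y_n;  k2=λ(1+8/11z)y_n ⇒ h·k2=z(1+8/11z)y_n
  y_{n+1}/y_n = 1 − 4/11z + 15/11z(1+8/11z) = 1 + z + 120/121z²
  ⇒ R(z) = 1 + z + 120/121z².

Find x<0 with |R(x)|<1.
x=-1.4: |R|=1.5438
R=1: x+120/121x²=0 ⇒ x=−121/120=-1.0083; min R=1−1/(4·120/121)=0.7479>−1
Confirm numerically:
  x=-0.788: |R|=0.82781 <1
  x=-0.599: |R|=0.75684 <1
  x=-0.406: |R|=0.75747 <1
  x=-1.197: |R|=1.22397 >1
  x=-1.108: |R|=1.10952 >1
  x=-1.037: |R|=1.02948 >1
Interval (-1.0083, 0).

(-1.0083,0); λ=-12 ⇒ h* = (121/120)/12 = 0.0840.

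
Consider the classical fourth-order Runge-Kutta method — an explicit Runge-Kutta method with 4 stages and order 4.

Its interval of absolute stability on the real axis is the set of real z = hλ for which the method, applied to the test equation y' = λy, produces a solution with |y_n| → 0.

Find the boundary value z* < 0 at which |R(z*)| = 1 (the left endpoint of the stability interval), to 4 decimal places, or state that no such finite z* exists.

On y'=λy, z=hλ:
  order 4, 4-stage ⇒ R(z)=1+z+z^2/2+z^3/6+z^4/24
  (e.g. R(-0.39)=0.67713, |R|=0.67713)

Boundary: |R(x)|=1, x<0.
x=-0.39: |R|=0.6771
|R(-2.45)|=0.6015 |R(-1.66)|=0.2718 |R(-1.05)|=0.3590
Bisect:
  x_lo=-3.4368 |R|=2.5165  x_hi=-0.3437 |R|=0.7092
  mid=-1.89028 |R|=0.30257 →hi
  mid=-2.66356 |R|=0.83145 →hi
  mid=-3.05020 |R|=1.47860 →lo
  mid=-2.85688 |R|=1.11341 →lo
  mid=-2.76022 |R|=0.96285 →hi
  mid=-2.80855 |R|=1.03564 →lo
  mid=-2.78439 |R|=0.99863 →hi
  mid=-2.79647 |R|=1.01698 →lo
  mid=-2.79043 |R|=1.00777 →lo
  ...
  [-2.78533,-2.78514] ⇒ x*=-2.7853
So |R|<1 on (-2.7853, 0).

left endpoint -2.7853.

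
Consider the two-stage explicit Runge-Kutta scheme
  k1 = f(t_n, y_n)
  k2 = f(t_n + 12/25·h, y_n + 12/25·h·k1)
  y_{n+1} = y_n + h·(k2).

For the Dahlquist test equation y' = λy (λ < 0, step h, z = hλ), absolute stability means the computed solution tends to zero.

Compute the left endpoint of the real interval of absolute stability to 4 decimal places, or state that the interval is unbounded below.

left endpoint -2.0833.

Set f=λy, z=hλ:
  k1=λy_n ⇒ h·k1=z·y_n;  k2=λ(1+12/25z)y_n ⇒ h·k2=z(1+12/25z)y_n
  y_{n+1}/y_n = 1 + z(1+12/25z) = 1 + z + 12/25z²
  so R(z) = 1 + z + 12/25z².

Solve |R(x)|<1 on ℝ⁻.
x=-0.37: |R|=0.6957
R=1: x+12/25x²=0 ⇒ x=−25/12=-2.0833; min R=1−1/(4·12/25)=0.4792>−1
Confirm numerically:
  x=-1.468: |R|=0.56641 <1
  x=-1.451: |R|=0.55959 <1
  x=-1.084: |R|=0.48003 <1
  x=-0.868: |R|=0.49364 <1
  x=-2.614: |R|=1.66584 >1
  x=-2.511: |R|=1.51546 >1
  x=-2.364: |R|=1.31848 >1
Stable set (-2.0833, 0).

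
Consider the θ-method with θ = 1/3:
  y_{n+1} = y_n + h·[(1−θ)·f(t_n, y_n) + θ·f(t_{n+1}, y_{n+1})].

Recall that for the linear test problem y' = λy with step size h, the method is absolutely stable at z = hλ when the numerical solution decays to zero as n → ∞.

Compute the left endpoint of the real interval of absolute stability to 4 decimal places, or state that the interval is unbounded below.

Set f=λy, z=hλ:
  y_{n+1} = y_n + z·[2/3·y_n + 1/3·y_{n+1}] ⇒ (1 − 1/3z)y_{n+1} = (1 + 2/3z)y_n
  ⇒ R(z) = (1 + 2/3z)/(1 − 1/3z).

Boundary: |R(x)|=1, x<0.
x=-1.77: |R|=0.1132
R=−1: 1+2/3x = −1+1/3x ⇒ -1/3x=2 ⇒ x=2/(-1/3)=-6.0000
Confirm numerically:
  x=-5.930: |R|=0.99216 <1
  x=-5.359: |R|=0.92332 <1
  x=-4.696: |R|=0.83056 <1
  x=-2.732: |R|=0.42987 <1
  x=-6.318: |R|=1.03413 >1
  x=-6.311: |R|=1.03340 >1
  x=-6.176: |R|=1.01918 >1
So |R|<1 on (-6.0000, 0).

z* = -6.0000.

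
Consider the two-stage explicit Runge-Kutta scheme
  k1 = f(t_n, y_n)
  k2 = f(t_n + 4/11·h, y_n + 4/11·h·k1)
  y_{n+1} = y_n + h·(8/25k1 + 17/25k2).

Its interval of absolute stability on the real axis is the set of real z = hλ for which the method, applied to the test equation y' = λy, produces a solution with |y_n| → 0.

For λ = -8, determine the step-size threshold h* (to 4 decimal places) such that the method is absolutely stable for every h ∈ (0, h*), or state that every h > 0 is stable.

Test eqn y'=λy, z=hλ:
  k1=λy_n ⇒ h·k1=z·y_n;  k2=λ(1+4/11z)y_n ⇒ h·k2=z(1+4/11z)y_n
  y_{n+1}/y_n = 1 + 8/25z + 17/25z(1+4/11z) = 1 + z + 68/275z²
  Hence R(z) = 1 + z + 68/275z².

Solve |R(x)|<1 on ℝ⁻.
x=-1.26: |R|=0.1326
R=1: x+68/275x²=0 ⇒ x=−275/68=-4.0441; min R=1−1/(4·68/275)=-0.0110>−1
Confirm numerically:
  x=-3.748: |R|=0.72556 <1
  x=-3.099: |R|=0.27576 <1
  x=-2.733: |R|=0.11395 <1
  x=-4.288: |R|=1.25859 >1
  x=-4.189: |R|=1.15007 >1
So |R|<1 on (-4.0441, 0).

(-4.0441,0); λ=-8 ⇒ h* = (275/68)/8 = 0.5055.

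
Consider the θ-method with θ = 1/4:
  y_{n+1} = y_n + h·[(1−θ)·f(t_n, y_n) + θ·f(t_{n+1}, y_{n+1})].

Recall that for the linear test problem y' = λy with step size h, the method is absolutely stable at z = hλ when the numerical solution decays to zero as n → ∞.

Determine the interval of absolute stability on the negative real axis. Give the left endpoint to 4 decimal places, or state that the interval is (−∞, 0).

z∈(-4.0000,0).

On y'=λy, z=hλ:
  y_{n+1} = y_n + z·[3/4·y_n + 1/4·y_{n+1}] ⇒ (1 − 1/4z)y_{n+1} = (1 + 3/4z)y_n
  Hence R(z) = (1 + 3/4z)/(1 − 1/4z).

Solve |R(x)|<1 on ℝ⁻.
x=-0.63: |R|=0.4557
R=−1: 1+3/4x = −1+1/4x ⇒ -1/2x=2 ⇒ x=2/(-1/2)=-4.0000
Confirm numerically:
  x=-3.733: |R|=0.93095 <1
  x=-2.719: |R|=0.61869 <1
  x=-1.952: |R|=0.31183 <1
  x=-4.597: |R|=1.13889 >1
  x=-4.418: |R|=1.09931 >1
  x=-4.174: |R|=1.04257 >1
Interval (-4.0000, 0).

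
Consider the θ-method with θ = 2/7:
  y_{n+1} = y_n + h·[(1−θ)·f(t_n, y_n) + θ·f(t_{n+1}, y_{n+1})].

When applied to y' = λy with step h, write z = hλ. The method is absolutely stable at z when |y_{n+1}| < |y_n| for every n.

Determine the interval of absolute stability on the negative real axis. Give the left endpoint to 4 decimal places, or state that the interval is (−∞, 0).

Test eqn y'=λy, z=hλ:
  y_{n+1} = y_n + z·[5/7·y_n + 2/7·y_{n+1}] ⇒ (1 − 2/7z)y_{n+1} = (1 + 5/7z)y_n
  Hence R(z) = (1 + 5/7z)/(1 − 2/7z).

Need |R(x)|<1, x<0.
x=-0.84: |R|=0.3226
R=−1: 1+5/7x = −1+2/7x ⇒ -3/7x=2 ⇒ x=2/(-3/7)=-4.6667
Confirm numerically:
  x=-2.826: |R|=0.56355 <1
  x=-2.585: |R|=0.48685 <1
  x=-2.180: |R|=0.34331 <1
  x=-5.102: |R|=1.07591 >1
  x=-4.990: |R|=1.05713 >1
Interval (-4.6667, 0).

z∈(-4.6667,0).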